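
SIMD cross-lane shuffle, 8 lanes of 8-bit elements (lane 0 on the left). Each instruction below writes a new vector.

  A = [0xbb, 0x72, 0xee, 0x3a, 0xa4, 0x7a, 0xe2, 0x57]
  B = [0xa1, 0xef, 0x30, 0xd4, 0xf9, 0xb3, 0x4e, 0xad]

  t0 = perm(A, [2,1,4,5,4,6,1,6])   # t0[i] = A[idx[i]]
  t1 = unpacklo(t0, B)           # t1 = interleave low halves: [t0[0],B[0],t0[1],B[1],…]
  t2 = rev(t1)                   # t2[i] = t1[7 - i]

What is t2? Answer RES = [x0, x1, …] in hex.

  t0: ee 72 a4 7a a4 e2 72 e2
  t1: ee a1 72 ef a4 30 7a d4
  t2: d4 7a 30 a4 ef 72 a1 ee

RES = [ 0xd4  0x7a  0x30  0xa4  0xef  0x72  0xa1  0xee ]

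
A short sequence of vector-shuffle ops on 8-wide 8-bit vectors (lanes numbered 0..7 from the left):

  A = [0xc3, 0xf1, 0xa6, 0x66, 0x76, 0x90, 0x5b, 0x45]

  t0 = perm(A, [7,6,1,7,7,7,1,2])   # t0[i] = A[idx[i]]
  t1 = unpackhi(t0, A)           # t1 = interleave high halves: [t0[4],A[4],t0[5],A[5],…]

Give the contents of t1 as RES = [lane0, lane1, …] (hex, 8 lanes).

  t0: 45 5b f1 45 45 45 f1 a6
  t1: 45 76 45 90 f1 5b a6 45

RES = [ 0x45  0x76  0x45  0x90  0xf1  0x5b  0xa6  0x45 ]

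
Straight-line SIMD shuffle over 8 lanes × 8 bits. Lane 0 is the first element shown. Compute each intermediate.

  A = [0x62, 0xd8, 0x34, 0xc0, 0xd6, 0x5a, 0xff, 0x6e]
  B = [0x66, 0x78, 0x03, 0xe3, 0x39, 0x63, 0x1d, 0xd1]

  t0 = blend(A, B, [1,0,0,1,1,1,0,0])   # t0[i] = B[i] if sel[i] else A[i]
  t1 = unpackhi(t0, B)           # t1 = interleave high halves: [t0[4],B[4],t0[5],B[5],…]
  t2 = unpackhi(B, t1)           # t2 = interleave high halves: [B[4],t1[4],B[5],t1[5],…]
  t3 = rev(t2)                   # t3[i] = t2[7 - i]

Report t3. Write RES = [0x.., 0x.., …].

RES = [0xd1, 0xd1, 0x6e, 0x1d, 0x1d, 0x63, 0xff, 0x39]

→ t0 |66|d8|34|e3|39|63|ff|6e|
→ t1 |39|39|63|63|ff|1d|6e|d1|
→ t2 |39|ff|63|1d|1d|6e|d1|d1|
→ t3 |d1|d1|6e|1d|1d|63|ff|39|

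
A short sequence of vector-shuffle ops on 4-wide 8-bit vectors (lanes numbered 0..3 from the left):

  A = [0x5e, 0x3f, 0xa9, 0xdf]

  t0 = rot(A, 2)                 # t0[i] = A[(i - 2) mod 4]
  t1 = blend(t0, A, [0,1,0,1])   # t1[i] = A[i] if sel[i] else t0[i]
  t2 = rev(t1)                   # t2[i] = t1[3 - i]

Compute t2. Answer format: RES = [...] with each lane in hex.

RES = [ 0xdf  0x5e  0x3f  0xa9 ]

  t0: a9 df 5e 3f
  t1: a9 3f 5e df
  t2: df 5e 3f a9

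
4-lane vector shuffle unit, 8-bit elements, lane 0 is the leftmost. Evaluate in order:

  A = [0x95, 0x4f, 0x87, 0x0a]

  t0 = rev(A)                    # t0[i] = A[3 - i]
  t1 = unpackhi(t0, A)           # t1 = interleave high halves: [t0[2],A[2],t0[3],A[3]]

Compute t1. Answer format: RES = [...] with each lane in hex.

→ t0 |0a|87|4f|95|
→ t1 |4f|87|95|0a|

RES = [0x4f, 0x87, 0x95, 0x0a]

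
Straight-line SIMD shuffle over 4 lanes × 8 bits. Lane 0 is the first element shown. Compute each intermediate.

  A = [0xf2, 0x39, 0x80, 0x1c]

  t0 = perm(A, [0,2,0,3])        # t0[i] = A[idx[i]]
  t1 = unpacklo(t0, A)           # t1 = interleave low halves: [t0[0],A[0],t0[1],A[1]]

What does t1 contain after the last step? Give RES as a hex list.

RES = [ 0xf2  0xf2  0x80  0x39 ]

  t0: f2 80 f2 1c
  t1: f2 f2 80 39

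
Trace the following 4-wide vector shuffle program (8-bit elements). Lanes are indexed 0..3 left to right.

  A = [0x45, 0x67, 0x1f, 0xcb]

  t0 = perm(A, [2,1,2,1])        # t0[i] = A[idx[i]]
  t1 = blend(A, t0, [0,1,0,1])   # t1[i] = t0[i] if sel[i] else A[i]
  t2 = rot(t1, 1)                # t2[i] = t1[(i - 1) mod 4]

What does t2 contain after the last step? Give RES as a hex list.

  t0: 1f 67 1f 67
  t1: 45 67 1f 67
  t2: 67 45 67 1f

RES = [ 0x67  0x45  0x67  0x1f ]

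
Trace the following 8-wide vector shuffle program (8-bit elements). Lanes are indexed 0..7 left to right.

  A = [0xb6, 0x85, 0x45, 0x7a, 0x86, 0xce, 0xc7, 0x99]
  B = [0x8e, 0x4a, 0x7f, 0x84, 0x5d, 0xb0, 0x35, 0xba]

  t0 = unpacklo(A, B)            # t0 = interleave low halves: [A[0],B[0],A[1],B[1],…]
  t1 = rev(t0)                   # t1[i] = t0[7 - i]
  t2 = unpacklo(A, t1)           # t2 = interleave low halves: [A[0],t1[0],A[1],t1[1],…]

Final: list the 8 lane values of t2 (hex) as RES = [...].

RES = [ 0xb6  0x84  0x85  0x7a  0x45  0x7f  0x7a  0x45 ]

→ t0 |b6|8e|85|4a|45|7f|7a|84|
→ t1 |84|7a|7f|45|4a|85|8e|b6|
→ t2 |b6|84|85|7a|45|7f|7a|45|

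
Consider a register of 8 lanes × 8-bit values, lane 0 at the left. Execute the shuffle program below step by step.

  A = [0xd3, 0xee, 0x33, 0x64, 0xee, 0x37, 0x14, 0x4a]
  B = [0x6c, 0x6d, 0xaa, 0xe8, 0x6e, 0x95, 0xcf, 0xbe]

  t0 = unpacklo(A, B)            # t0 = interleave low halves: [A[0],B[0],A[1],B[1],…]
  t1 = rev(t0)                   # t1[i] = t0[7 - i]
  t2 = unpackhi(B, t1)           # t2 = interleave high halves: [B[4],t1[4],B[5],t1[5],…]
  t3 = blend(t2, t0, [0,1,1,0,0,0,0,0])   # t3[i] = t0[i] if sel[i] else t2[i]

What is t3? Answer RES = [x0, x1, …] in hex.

RES = [0x6e, 0x6c, 0xee, 0xee, 0xcf, 0x6c, 0xbe, 0xd3]

  t0: d3 6c ee 6d 33 aa 64 e8
  t1: e8 64 aa 33 6d ee 6c d3
  t2: 6e 6d 95 ee cf 6c be d3
  t3: 6e 6c ee ee cf 6c be d3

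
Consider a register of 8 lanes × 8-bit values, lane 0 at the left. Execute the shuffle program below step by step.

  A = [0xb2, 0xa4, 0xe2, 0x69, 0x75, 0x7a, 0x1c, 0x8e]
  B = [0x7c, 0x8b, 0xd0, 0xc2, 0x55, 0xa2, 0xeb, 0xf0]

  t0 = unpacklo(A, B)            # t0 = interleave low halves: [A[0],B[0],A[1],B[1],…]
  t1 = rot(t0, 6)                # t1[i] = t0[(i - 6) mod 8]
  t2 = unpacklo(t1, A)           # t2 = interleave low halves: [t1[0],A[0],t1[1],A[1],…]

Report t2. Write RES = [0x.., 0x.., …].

  t0: b2 7c a4 8b e2 d0 69 c2
  t1: a4 8b e2 d0 69 c2 b2 7c
  t2: a4 b2 8b a4 e2 e2 d0 69

RES = [0xa4, 0xb2, 0x8b, 0xa4, 0xe2, 0xe2, 0xd0, 0x69]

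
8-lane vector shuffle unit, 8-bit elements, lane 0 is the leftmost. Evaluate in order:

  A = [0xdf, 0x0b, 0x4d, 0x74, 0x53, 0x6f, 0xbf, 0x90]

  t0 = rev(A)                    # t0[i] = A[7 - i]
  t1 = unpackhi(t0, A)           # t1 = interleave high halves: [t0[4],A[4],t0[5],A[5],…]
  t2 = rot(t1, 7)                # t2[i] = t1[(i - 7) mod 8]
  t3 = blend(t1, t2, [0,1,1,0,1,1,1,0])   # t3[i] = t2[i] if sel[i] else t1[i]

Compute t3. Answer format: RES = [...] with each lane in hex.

RES = [0x74, 0x4d, 0x6f, 0x6f, 0xbf, 0xdf, 0x90, 0x90]

  t0: 90 bf 6f 53 74 4d 0b df
  t1: 74 53 4d 6f 0b bf df 90
  t2: 53 4d 6f 0b bf df 90 74
  t3: 74 4d 6f 6f bf df 90 90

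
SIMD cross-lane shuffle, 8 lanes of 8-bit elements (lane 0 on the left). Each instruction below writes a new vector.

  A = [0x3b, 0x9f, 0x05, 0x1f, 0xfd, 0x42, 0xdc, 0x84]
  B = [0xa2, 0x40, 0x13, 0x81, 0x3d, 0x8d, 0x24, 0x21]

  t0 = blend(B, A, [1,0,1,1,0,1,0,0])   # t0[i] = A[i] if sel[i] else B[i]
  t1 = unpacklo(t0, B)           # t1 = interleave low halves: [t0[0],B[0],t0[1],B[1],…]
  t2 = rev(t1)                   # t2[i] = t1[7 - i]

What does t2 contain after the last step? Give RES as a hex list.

→ t0 |3b|40|05|1f|3d|42|24|21|
→ t1 |3b|a2|40|40|05|13|1f|81|
→ t2 |81|1f|13|05|40|40|a2|3b|

RES = [0x81, 0x1f, 0x13, 0x05, 0x40, 0x40, 0xa2, 0x3b]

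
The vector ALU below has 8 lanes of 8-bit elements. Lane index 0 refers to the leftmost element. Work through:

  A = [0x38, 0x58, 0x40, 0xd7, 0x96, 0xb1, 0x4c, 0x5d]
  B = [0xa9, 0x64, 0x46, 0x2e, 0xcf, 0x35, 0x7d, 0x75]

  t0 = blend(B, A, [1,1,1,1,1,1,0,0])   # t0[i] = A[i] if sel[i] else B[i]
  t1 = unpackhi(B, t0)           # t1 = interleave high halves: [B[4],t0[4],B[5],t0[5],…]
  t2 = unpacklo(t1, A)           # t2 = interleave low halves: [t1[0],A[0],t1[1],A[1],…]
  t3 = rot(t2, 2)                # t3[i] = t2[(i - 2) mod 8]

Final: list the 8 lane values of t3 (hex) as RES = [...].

RES = [0xb1, 0xd7, 0xcf, 0x38, 0x96, 0x58, 0x35, 0x40]

  t0: 38 58 40 d7 96 b1 7d 75
  t1: cf 96 35 b1 7d 7d 75 75
  t2: cf 38 96 58 35 40 b1 d7
  t3: b1 d7 cf 38 96 58 35 40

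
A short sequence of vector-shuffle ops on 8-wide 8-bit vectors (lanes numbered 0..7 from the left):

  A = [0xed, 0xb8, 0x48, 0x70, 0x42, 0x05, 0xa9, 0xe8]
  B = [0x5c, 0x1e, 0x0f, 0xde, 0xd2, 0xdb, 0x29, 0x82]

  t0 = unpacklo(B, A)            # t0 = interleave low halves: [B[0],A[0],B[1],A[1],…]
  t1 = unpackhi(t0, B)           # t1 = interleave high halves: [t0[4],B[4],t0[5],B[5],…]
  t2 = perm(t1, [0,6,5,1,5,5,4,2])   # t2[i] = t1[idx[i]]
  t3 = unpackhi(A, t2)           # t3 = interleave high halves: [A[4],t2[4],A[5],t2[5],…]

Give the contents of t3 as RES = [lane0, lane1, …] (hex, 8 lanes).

RES = [ 0x42  0x29  0x05  0x29  0xa9  0xde  0xe8  0x48 ]

t0 = [0x5c, 0xed, 0x1e, 0xb8, 0x0f, 0x48, 0xde, 0x70]
t1 = [0x0f, 0xd2, 0x48, 0xdb, 0xde, 0x29, 0x70, 0x82]
t2 = [0x0f, 0x70, 0x29, 0xd2, 0x29, 0x29, 0xde, 0x48]
t3 = [0x42, 0x29, 0x05, 0x29, 0xa9, 0xde, 0xe8, 0x48]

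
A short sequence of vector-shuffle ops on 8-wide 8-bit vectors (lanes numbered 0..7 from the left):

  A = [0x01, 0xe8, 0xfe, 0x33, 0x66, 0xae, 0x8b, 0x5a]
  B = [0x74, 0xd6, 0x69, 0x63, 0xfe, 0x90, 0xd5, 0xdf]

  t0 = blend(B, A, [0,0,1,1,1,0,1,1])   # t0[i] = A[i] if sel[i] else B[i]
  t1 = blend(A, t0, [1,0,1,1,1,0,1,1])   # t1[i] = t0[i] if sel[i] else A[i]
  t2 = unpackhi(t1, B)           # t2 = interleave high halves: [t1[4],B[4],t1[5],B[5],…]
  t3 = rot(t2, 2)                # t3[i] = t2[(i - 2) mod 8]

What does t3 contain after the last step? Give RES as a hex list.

RES = [ 0x5a  0xdf  0x66  0xfe  0xae  0x90  0x8b  0xd5 ]

→ t0 |74|d6|fe|33|66|90|8b|5a|
→ t1 |74|e8|fe|33|66|ae|8b|5a|
→ t2 |66|fe|ae|90|8b|d5|5a|df|
→ t3 |5a|df|66|fe|ae|90|8b|d5|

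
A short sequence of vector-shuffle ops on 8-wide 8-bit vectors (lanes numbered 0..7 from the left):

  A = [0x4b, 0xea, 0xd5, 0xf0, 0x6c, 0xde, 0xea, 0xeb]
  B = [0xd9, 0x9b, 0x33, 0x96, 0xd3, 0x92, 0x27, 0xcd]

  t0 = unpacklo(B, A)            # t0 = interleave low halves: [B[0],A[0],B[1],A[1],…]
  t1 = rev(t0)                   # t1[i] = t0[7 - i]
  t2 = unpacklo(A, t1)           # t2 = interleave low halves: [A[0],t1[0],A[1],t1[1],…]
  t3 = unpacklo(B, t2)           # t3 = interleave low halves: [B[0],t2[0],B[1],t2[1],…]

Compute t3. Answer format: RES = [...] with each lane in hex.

RES = [ 0xd9  0x4b  0x9b  0xf0  0x33  0xea  0x96  0x96 ]

→ t0 |d9|4b|9b|ea|33|d5|96|f0|
→ t1 |f0|96|d5|33|ea|9b|4b|d9|
→ t2 |4b|f0|ea|96|d5|d5|f0|33|
→ t3 |d9|4b|9b|f0|33|ea|96|96|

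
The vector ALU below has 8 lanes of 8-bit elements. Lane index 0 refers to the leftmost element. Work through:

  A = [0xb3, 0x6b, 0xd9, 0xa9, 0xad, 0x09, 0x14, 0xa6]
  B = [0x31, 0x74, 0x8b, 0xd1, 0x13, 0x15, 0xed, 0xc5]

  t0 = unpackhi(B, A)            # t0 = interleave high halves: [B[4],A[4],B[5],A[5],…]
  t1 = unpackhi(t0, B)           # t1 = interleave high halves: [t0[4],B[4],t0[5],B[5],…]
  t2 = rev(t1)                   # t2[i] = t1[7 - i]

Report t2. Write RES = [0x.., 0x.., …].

→ t0 |13|ad|15|09|ed|14|c5|a6|
→ t1 |ed|13|14|15|c5|ed|a6|c5|
→ t2 |c5|a6|ed|c5|15|14|13|ed|

RES = [ 0xc5  0xa6  0xed  0xc5  0x15  0x14  0x13  0xed ]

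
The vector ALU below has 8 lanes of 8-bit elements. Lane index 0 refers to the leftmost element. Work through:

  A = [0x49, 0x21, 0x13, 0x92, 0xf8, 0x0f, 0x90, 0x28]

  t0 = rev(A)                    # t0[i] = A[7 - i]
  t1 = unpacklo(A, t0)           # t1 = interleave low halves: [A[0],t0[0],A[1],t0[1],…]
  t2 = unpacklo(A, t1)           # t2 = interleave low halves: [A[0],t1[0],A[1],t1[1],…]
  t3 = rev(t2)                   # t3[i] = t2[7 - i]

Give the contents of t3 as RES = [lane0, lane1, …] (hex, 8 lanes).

  t0: 28 90 0f f8 92 13 21 49
  t1: 49 28 21 90 13 0f 92 f8
  t2: 49 49 21 28 13 21 92 90
  t3: 90 92 21 13 28 21 49 49

RES = [0x90, 0x92, 0x21, 0x13, 0x28, 0x21, 0x49, 0x49]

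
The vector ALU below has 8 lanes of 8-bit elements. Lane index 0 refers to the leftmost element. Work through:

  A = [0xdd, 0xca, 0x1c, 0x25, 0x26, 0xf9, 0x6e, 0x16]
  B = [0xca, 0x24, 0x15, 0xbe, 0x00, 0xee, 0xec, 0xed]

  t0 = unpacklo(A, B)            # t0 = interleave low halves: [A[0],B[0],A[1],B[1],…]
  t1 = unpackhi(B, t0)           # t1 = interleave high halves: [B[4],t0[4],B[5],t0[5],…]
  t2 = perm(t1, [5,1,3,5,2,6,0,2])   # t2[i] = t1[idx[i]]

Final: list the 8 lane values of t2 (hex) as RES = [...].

  t0: dd ca ca 24 1c 15 25 be
  t1: 00 1c ee 15 ec 25 ed be
  t2: 25 1c 15 25 ee ed 00 ee

RES = [ 0x25  0x1c  0x15  0x25  0xee  0xed  0x00  0xee ]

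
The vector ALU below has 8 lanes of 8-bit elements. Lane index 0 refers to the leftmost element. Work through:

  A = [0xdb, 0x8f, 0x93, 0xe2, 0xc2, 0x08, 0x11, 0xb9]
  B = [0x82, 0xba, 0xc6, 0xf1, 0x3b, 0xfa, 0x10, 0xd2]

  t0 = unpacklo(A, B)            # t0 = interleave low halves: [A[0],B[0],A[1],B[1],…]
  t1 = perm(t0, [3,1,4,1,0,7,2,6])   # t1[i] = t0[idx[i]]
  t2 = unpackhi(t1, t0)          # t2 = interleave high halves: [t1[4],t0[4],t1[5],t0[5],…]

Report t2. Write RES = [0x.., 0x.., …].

RES = [0xdb, 0x93, 0xf1, 0xc6, 0x8f, 0xe2, 0xe2, 0xf1]

  t0: db 82 8f ba 93 c6 e2 f1
  t1: ba 82 93 82 db f1 8f e2
  t2: db 93 f1 c6 8f e2 e2 f1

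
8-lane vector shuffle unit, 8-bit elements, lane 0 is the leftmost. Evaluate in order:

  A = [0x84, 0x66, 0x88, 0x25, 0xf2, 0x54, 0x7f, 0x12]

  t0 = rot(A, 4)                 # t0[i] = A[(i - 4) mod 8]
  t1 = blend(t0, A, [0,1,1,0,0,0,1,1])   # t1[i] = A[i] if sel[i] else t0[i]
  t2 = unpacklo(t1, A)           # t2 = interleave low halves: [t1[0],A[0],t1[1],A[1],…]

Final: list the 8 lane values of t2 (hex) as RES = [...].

RES = [ 0xf2  0x84  0x66  0x66  0x88  0x88  0x12  0x25 ]

→ t0 |f2|54|7f|12|84|66|88|25|
→ t1 |f2|66|88|12|84|66|7f|12|
→ t2 |f2|84|66|66|88|88|12|25|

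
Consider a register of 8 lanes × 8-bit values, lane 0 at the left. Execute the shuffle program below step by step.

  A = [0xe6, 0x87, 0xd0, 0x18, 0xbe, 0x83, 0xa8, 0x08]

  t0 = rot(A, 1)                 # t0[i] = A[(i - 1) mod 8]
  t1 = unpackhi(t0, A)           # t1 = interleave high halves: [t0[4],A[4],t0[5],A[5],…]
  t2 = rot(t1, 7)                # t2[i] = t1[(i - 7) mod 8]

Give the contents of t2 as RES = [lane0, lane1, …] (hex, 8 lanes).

RES = [ 0xbe  0xbe  0x83  0x83  0xa8  0xa8  0x08  0x18 ]

→ t0 |08|e6|87|d0|18|be|83|a8|
→ t1 |18|be|be|83|83|a8|a8|08|
→ t2 |be|be|83|83|a8|a8|08|18|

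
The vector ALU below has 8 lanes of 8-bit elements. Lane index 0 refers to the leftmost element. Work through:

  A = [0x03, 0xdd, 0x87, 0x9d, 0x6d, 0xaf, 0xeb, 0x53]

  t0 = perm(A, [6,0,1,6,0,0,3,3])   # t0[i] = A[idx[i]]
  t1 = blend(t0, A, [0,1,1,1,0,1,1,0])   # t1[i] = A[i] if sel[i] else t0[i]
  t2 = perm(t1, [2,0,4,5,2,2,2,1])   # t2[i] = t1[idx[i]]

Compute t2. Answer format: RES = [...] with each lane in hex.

RES = [ 0x87  0xeb  0x03  0xaf  0x87  0x87  0x87  0xdd ]

→ t0 |eb|03|dd|eb|03|03|9d|9d|
→ t1 |eb|dd|87|9d|03|af|eb|9d|
→ t2 |87|eb|03|af|87|87|87|dd|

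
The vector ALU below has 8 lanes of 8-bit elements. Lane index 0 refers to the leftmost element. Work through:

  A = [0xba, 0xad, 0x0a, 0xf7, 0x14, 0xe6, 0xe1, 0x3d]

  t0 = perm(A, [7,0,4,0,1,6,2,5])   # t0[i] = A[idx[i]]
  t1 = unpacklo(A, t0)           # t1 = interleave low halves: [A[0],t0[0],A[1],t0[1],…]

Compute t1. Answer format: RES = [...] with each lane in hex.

  t0: 3d ba 14 ba ad e1 0a e6
  t1: ba 3d ad ba 0a 14 f7 ba

RES = [0xba, 0x3d, 0xad, 0xba, 0x0a, 0x14, 0xf7, 0xba]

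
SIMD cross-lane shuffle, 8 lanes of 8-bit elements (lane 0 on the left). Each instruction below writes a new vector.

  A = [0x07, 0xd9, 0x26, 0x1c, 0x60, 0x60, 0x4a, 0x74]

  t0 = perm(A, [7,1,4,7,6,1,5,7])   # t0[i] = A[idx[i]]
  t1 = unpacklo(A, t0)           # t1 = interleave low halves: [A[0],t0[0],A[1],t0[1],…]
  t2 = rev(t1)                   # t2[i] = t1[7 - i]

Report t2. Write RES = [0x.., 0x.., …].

→ t0 |74|d9|60|74|4a|d9|60|74|
→ t1 |07|74|d9|d9|26|60|1c|74|
→ t2 |74|1c|60|26|d9|d9|74|07|

RES = [0x74, 0x1c, 0x60, 0x26, 0xd9, 0xd9, 0x74, 0x07]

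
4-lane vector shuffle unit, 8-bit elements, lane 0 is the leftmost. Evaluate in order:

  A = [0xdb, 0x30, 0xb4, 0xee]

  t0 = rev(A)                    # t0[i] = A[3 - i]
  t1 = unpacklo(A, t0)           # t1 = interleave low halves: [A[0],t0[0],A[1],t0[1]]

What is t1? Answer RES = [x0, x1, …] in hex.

  t0: ee b4 30 db
  t1: db ee 30 b4

RES = [ 0xdb  0xee  0x30  0xb4 ]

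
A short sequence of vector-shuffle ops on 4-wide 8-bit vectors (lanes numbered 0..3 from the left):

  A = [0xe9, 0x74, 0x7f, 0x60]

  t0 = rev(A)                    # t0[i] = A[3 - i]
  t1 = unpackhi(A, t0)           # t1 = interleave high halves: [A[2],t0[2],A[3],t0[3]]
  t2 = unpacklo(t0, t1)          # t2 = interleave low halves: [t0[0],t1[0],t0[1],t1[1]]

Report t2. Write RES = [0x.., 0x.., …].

  t0: 60 7f 74 e9
  t1: 7f 74 60 e9
  t2: 60 7f 7f 74

RES = [ 0x60  0x7f  0x7f  0x74 ]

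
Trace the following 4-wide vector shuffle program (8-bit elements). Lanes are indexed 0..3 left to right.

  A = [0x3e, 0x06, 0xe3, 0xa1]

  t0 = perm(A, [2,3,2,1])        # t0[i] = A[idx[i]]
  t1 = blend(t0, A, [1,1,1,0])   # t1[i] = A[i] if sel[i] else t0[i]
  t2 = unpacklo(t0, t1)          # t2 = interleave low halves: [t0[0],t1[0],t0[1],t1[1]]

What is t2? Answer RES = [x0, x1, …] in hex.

t0 = [0xe3, 0xa1, 0xe3, 0x06]
t1 = [0x3e, 0x06, 0xe3, 0x06]
t2 = [0xe3, 0x3e, 0xa1, 0x06]

RES = [ 0xe3  0x3e  0xa1  0x06 ]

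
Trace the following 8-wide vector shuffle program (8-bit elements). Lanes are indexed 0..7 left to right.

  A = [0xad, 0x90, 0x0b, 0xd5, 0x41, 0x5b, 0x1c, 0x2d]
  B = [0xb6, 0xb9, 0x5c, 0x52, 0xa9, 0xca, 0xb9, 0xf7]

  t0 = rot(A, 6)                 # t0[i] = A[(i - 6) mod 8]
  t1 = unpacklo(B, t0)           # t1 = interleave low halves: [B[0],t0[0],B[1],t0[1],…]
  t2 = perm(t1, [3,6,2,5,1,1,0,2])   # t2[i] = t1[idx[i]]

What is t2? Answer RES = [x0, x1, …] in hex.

  t0: 0b d5 41 5b 1c 2d ad 90
  t1: b6 0b b9 d5 5c 41 52 5b
  t2: d5 52 b9 41 0b 0b b6 b9

RES = [ 0xd5  0x52  0xb9  0x41  0x0b  0x0b  0xb6  0xb9 ]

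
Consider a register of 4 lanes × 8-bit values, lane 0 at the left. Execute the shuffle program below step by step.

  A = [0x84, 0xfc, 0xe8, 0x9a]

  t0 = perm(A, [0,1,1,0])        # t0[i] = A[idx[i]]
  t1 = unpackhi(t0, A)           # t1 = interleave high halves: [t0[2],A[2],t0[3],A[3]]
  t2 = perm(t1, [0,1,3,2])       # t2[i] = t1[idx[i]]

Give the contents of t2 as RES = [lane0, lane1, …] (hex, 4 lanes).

t0 = [0x84, 0xfc, 0xfc, 0x84]
t1 = [0xfc, 0xe8, 0x84, 0x9a]
t2 = [0xfc, 0xe8, 0x9a, 0x84]

RES = [ 0xfc  0xe8  0x9a  0x84 ]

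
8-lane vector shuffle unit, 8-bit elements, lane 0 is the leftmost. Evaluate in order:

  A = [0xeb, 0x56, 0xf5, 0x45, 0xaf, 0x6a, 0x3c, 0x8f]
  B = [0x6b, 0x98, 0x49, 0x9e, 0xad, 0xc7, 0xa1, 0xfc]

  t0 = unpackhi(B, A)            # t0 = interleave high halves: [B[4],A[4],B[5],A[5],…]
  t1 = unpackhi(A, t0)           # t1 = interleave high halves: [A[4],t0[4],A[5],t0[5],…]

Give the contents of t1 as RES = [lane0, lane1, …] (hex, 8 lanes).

RES = [0xaf, 0xa1, 0x6a, 0x3c, 0x3c, 0xfc, 0x8f, 0x8f]

t0 = [0xad, 0xaf, 0xc7, 0x6a, 0xa1, 0x3c, 0xfc, 0x8f]
t1 = [0xaf, 0xa1, 0x6a, 0x3c, 0x3c, 0xfc, 0x8f, 0x8f]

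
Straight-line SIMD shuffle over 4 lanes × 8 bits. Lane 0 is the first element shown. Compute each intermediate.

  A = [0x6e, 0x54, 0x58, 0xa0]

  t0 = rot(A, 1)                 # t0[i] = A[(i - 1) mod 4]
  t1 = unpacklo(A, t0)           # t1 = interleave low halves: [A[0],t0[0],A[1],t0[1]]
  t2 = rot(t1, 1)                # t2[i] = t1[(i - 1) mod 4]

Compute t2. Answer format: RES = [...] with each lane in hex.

RES = [0x6e, 0x6e, 0xa0, 0x54]

  t0: a0 6e 54 58
  t1: 6e a0 54 6e
  t2: 6e 6e a0 54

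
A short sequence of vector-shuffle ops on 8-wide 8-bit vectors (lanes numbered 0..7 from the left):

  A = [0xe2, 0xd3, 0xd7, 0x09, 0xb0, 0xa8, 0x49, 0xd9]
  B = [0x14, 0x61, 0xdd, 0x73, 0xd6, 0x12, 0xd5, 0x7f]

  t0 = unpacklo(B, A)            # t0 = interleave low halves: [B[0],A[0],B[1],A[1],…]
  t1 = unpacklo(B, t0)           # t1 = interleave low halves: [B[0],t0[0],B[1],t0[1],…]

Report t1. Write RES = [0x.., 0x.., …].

  t0: 14 e2 61 d3 dd d7 73 09
  t1: 14 14 61 e2 dd 61 73 d3

RES = [ 0x14  0x14  0x61  0xe2  0xdd  0x61  0x73  0xd3 ]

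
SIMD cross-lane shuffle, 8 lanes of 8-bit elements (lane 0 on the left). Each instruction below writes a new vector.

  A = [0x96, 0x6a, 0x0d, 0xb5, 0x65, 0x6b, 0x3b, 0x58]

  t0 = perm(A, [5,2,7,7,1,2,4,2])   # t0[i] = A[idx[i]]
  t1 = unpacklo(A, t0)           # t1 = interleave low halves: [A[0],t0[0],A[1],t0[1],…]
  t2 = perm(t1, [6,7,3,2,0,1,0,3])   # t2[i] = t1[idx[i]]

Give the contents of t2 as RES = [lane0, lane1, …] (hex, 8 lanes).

→ t0 |6b|0d|58|58|6a|0d|65|0d|
→ t1 |96|6b|6a|0d|0d|58|b5|58|
→ t2 |b5|58|0d|6a|96|6b|96|0d|

RES = [ 0xb5  0x58  0x0d  0x6a  0x96  0x6b  0x96  0x0d ]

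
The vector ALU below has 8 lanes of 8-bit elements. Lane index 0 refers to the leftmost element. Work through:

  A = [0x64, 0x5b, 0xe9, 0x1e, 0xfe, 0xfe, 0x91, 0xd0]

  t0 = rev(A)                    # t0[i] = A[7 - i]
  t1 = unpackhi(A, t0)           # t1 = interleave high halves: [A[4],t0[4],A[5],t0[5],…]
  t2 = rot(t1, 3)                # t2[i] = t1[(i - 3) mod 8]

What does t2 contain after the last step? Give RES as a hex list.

→ t0 |d0|91|fe|fe|1e|e9|5b|64|
→ t1 |fe|1e|fe|e9|91|5b|d0|64|
→ t2 |5b|d0|64|fe|1e|fe|e9|91|

RES = [ 0x5b  0xd0  0x64  0xfe  0x1e  0xfe  0xe9  0x91 ]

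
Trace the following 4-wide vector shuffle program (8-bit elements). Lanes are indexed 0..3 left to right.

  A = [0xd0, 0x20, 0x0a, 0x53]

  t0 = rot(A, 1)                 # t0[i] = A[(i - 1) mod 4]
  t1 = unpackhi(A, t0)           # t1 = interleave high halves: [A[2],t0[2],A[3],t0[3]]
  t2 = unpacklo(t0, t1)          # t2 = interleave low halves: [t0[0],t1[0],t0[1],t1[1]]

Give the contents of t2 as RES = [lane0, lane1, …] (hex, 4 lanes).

RES = [0x53, 0x0a, 0xd0, 0x20]

  t0: 53 d0 20 0a
  t1: 0a 20 53 0a
  t2: 53 0a d0 20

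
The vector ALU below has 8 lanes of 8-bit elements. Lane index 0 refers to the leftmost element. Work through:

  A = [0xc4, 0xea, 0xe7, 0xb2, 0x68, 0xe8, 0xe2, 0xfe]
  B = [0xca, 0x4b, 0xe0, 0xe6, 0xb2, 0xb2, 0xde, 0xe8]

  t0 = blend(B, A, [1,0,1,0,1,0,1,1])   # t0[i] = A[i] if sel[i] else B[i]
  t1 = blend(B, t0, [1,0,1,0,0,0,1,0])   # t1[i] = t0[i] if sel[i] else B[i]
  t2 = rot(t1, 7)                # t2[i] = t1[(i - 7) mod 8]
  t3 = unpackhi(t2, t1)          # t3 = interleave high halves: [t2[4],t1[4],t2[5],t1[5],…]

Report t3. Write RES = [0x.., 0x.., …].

RES = [ 0xb2  0xb2  0xe2  0xb2  0xe8  0xe2  0xc4  0xe8 ]

→ t0 |c4|4b|e7|e6|68|b2|e2|fe|
→ t1 |c4|4b|e7|e6|b2|b2|e2|e8|
→ t2 |4b|e7|e6|b2|b2|e2|e8|c4|
→ t3 |b2|b2|e2|b2|e8|e2|c4|e8|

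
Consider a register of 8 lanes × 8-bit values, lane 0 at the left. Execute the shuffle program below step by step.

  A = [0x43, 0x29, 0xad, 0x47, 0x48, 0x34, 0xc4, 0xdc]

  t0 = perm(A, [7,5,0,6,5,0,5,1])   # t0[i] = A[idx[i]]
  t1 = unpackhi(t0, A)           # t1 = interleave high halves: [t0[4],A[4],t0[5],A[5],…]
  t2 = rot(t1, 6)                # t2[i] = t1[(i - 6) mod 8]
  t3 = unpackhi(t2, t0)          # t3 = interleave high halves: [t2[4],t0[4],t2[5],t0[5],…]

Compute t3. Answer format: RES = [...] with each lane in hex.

  t0: dc 34 43 c4 34 43 34 29
  t1: 34 48 43 34 34 c4 29 dc
  t2: 43 34 34 c4 29 dc 34 48
  t3: 29 34 dc 43 34 34 48 29

RES = [0x29, 0x34, 0xdc, 0x43, 0x34, 0x34, 0x48, 0x29]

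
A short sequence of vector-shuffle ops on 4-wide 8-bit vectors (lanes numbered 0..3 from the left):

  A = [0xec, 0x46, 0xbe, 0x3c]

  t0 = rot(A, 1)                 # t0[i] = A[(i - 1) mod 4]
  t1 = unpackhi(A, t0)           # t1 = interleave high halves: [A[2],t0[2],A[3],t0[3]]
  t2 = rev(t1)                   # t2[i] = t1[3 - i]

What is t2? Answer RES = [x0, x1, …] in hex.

RES = [0xbe, 0x3c, 0x46, 0xbe]

  t0: 3c ec 46 be
  t1: be 46 3c be
  t2: be 3c 46 be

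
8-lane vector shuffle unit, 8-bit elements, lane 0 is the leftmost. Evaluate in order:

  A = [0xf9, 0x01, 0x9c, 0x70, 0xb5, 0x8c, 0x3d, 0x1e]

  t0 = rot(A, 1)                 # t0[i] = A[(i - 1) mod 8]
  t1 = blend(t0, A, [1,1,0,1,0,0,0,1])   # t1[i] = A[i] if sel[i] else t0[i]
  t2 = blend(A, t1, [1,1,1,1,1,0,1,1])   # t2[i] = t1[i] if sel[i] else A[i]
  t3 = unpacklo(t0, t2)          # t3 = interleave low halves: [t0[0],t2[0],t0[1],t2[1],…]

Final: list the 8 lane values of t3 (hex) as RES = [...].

RES = [ 0x1e  0xf9  0xf9  0x01  0x01  0x01  0x9c  0x70 ]

t0 = [0x1e, 0xf9, 0x01, 0x9c, 0x70, 0xb5, 0x8c, 0x3d]
t1 = [0xf9, 0x01, 0x01, 0x70, 0x70, 0xb5, 0x8c, 0x1e]
t2 = [0xf9, 0x01, 0x01, 0x70, 0x70, 0x8c, 0x8c, 0x1e]
t3 = [0x1e, 0xf9, 0xf9, 0x01, 0x01, 0x01, 0x9c, 0x70]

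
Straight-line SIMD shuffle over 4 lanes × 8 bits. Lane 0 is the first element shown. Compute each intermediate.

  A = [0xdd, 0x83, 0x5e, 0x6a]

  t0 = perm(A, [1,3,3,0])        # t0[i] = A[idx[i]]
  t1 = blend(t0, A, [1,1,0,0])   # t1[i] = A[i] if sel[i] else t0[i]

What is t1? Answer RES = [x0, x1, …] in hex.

t0 = [0x83, 0x6a, 0x6a, 0xdd]
t1 = [0xdd, 0x83, 0x6a, 0xdd]

RES = [ 0xdd  0x83  0x6a  0xdd ]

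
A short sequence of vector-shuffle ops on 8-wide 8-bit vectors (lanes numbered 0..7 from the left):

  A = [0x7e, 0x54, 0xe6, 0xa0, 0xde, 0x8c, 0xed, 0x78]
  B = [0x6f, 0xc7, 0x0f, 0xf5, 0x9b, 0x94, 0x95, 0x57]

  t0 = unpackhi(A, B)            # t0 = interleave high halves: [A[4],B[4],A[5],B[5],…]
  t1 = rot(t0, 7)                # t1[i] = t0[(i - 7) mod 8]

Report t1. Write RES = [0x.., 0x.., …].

RES = [0x9b, 0x8c, 0x94, 0xed, 0x95, 0x78, 0x57, 0xde]

  t0: de 9b 8c 94 ed 95 78 57
  t1: 9b 8c 94 ed 95 78 57 de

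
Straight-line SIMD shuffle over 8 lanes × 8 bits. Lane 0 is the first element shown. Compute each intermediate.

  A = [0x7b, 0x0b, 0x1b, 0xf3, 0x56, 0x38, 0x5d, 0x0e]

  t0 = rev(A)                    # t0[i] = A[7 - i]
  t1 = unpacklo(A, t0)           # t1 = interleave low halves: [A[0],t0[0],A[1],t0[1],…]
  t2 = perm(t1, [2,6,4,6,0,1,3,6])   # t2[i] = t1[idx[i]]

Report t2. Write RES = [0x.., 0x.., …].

RES = [0x0b, 0xf3, 0x1b, 0xf3, 0x7b, 0x0e, 0x5d, 0xf3]

  t0: 0e 5d 38 56 f3 1b 0b 7b
  t1: 7b 0e 0b 5d 1b 38 f3 56
  t2: 0b f3 1b f3 7b 0e 5d f3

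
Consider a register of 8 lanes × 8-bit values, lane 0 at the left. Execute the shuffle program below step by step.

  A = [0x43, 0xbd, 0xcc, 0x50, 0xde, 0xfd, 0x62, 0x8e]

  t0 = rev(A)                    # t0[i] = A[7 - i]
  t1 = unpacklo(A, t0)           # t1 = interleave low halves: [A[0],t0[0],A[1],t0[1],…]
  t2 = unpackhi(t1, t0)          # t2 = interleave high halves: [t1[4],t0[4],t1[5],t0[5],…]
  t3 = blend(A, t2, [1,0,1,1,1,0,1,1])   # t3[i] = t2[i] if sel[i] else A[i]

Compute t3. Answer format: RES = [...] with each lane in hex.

→ t0 |8e|62|fd|de|50|cc|bd|43|
→ t1 |43|8e|bd|62|cc|fd|50|de|
→ t2 |cc|50|fd|cc|50|bd|de|43|
→ t3 |cc|bd|fd|cc|50|fd|de|43|

RES = [0xcc, 0xbd, 0xfd, 0xcc, 0x50, 0xfd, 0xde, 0x43]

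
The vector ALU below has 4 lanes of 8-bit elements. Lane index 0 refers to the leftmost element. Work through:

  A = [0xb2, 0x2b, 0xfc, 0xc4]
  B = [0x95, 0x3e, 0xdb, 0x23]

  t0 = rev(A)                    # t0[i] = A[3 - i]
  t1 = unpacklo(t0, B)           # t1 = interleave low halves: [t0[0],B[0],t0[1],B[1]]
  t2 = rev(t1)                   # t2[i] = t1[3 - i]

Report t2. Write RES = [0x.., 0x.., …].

→ t0 |c4|fc|2b|b2|
→ t1 |c4|95|fc|3e|
→ t2 |3e|fc|95|c4|

RES = [0x3e, 0xfc, 0x95, 0xc4]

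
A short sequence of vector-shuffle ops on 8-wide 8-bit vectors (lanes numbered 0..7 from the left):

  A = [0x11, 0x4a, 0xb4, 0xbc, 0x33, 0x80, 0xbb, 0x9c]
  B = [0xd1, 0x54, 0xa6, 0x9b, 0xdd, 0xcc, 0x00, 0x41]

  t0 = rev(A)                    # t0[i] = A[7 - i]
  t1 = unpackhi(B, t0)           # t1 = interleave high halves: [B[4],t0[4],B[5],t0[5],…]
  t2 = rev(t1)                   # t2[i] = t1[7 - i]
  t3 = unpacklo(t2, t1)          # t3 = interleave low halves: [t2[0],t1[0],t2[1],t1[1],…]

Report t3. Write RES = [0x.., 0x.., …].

→ t0 |9c|bb|80|33|bc|b4|4a|11|
→ t1 |dd|bc|cc|b4|00|4a|41|11|
→ t2 |11|41|4a|00|b4|cc|bc|dd|
→ t3 |11|dd|41|bc|4a|cc|00|b4|

RES = [ 0x11  0xdd  0x41  0xbc  0x4a  0xcc  0x00  0xb4 ]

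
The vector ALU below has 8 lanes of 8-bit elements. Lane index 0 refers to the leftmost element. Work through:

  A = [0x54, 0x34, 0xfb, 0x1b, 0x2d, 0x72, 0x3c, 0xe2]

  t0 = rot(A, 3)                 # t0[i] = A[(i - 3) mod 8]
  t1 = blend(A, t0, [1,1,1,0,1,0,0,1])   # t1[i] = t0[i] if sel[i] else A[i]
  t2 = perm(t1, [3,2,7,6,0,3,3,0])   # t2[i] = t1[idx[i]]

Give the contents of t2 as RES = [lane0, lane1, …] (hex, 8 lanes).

RES = [ 0x1b  0xe2  0x2d  0x3c  0x72  0x1b  0x1b  0x72 ]

  t0: 72 3c e2 54 34 fb 1b 2d
  t1: 72 3c e2 1b 34 72 3c 2d
  t2: 1b e2 2d 3c 72 1b 1b 72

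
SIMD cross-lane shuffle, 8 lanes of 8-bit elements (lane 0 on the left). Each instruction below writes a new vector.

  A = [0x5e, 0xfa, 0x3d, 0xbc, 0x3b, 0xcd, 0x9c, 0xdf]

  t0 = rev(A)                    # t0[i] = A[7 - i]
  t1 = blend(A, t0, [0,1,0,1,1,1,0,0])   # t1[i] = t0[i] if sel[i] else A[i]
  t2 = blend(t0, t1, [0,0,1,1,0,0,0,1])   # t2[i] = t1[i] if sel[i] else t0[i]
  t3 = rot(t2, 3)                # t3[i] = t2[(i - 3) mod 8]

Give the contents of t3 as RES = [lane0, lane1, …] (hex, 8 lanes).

RES = [0x3d, 0xfa, 0xdf, 0xdf, 0x9c, 0x3d, 0x3b, 0xbc]

t0 = [0xdf, 0x9c, 0xcd, 0x3b, 0xbc, 0x3d, 0xfa, 0x5e]
t1 = [0x5e, 0x9c, 0x3d, 0x3b, 0xbc, 0x3d, 0x9c, 0xdf]
t2 = [0xdf, 0x9c, 0x3d, 0x3b, 0xbc, 0x3d, 0xfa, 0xdf]
t3 = [0x3d, 0xfa, 0xdf, 0xdf, 0x9c, 0x3d, 0x3b, 0xbc]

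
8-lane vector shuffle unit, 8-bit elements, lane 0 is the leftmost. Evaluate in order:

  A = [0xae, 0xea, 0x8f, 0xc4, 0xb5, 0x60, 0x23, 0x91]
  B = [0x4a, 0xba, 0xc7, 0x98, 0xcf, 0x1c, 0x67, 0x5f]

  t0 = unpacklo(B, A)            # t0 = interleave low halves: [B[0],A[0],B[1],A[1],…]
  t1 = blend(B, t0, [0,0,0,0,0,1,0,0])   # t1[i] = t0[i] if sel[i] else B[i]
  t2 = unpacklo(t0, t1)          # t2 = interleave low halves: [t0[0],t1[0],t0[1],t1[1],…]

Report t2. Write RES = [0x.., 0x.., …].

RES = [0x4a, 0x4a, 0xae, 0xba, 0xba, 0xc7, 0xea, 0x98]

  t0: 4a ae ba ea c7 8f 98 c4
  t1: 4a ba c7 98 cf 8f 67 5f
  t2: 4a 4a ae ba ba c7 ea 98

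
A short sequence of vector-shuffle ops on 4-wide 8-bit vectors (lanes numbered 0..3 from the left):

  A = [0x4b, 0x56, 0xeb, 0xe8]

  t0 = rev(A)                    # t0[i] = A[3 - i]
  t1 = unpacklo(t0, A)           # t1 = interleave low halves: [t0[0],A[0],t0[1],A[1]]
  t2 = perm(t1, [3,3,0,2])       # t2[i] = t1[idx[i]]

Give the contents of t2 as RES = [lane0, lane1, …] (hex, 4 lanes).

  t0: e8 eb 56 4b
  t1: e8 4b eb 56
  t2: 56 56 e8 eb

RES = [ 0x56  0x56  0xe8  0xeb ]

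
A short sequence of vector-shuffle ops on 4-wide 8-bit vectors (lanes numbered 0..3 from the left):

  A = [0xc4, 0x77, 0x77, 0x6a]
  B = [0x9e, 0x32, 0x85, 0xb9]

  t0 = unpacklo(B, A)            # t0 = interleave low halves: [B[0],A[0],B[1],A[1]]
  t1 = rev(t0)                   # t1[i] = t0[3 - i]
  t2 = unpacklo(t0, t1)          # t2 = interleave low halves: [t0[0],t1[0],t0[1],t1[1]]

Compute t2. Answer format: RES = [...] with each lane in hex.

RES = [0x9e, 0x77, 0xc4, 0x32]

  t0: 9e c4 32 77
  t1: 77 32 c4 9e
  t2: 9e 77 c4 32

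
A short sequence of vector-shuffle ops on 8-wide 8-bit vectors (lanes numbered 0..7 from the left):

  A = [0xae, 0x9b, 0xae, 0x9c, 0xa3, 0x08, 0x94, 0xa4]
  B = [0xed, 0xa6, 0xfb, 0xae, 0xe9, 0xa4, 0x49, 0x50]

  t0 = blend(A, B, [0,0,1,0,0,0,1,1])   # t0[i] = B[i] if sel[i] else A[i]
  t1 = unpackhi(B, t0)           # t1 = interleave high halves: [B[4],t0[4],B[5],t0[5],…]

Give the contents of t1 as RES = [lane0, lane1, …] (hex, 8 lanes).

RES = [ 0xe9  0xa3  0xa4  0x08  0x49  0x49  0x50  0x50 ]

  t0: ae 9b fb 9c a3 08 49 50
  t1: e9 a3 a4 08 49 49 50 50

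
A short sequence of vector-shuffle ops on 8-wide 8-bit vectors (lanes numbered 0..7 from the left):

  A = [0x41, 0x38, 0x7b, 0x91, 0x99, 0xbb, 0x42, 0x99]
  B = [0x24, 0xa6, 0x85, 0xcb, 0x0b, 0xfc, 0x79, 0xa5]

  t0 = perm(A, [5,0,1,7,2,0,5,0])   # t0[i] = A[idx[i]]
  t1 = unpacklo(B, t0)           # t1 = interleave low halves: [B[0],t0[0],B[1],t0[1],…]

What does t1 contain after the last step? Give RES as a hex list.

t0 = [0xbb, 0x41, 0x38, 0x99, 0x7b, 0x41, 0xbb, 0x41]
t1 = [0x24, 0xbb, 0xa6, 0x41, 0x85, 0x38, 0xcb, 0x99]

RES = [0x24, 0xbb, 0xa6, 0x41, 0x85, 0x38, 0xcb, 0x99]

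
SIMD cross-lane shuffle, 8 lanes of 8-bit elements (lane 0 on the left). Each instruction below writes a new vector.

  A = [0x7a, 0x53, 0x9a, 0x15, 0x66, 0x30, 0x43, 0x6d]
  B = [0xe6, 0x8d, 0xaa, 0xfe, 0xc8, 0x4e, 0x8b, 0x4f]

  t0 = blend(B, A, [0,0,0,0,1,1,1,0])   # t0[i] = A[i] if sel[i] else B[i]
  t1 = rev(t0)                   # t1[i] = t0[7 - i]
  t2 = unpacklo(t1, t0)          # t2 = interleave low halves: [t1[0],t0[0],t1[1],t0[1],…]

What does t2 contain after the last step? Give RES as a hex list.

RES = [0x4f, 0xe6, 0x43, 0x8d, 0x30, 0xaa, 0x66, 0xfe]

→ t0 |e6|8d|aa|fe|66|30|43|4f|
→ t1 |4f|43|30|66|fe|aa|8d|e6|
→ t2 |4f|e6|43|8d|30|aa|66|fe|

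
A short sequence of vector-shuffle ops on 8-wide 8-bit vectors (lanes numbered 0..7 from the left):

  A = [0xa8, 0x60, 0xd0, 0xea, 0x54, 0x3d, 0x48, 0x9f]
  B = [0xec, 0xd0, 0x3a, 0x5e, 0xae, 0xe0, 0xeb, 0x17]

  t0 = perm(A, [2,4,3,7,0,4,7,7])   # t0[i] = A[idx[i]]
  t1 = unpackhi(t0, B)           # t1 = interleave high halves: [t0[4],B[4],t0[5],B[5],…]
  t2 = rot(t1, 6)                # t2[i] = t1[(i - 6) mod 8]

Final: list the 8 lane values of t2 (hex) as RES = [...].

→ t0 |d0|54|ea|9f|a8|54|9f|9f|
→ t1 |a8|ae|54|e0|9f|eb|9f|17|
→ t2 |54|e0|9f|eb|9f|17|a8|ae|

RES = [ 0x54  0xe0  0x9f  0xeb  0x9f  0x17  0xa8  0xae ]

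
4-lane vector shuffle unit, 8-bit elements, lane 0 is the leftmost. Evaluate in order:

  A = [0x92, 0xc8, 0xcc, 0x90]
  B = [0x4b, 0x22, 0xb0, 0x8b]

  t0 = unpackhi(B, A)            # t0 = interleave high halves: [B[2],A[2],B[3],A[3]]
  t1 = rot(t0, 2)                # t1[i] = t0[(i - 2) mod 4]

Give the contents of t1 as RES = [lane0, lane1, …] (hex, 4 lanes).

RES = [ 0x8b  0x90  0xb0  0xcc ]

  t0: b0 cc 8b 90
  t1: 8b 90 b0 cc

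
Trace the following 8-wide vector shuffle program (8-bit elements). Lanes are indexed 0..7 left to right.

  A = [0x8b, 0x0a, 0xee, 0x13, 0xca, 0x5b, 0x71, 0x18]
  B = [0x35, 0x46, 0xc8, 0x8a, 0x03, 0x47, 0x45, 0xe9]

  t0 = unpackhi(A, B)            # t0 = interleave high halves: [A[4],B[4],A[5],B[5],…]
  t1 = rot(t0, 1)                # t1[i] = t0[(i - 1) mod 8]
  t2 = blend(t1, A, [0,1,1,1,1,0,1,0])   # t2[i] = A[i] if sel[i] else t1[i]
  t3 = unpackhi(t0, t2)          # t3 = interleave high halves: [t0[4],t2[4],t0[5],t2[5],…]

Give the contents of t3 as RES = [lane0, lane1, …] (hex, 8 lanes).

RES = [0x71, 0xca, 0x45, 0x71, 0x18, 0x71, 0xe9, 0x18]

  t0: ca 03 5b 47 71 45 18 e9
  t1: e9 ca 03 5b 47 71 45 18
  t2: e9 0a ee 13 ca 71 71 18
  t3: 71 ca 45 71 18 71 e9 18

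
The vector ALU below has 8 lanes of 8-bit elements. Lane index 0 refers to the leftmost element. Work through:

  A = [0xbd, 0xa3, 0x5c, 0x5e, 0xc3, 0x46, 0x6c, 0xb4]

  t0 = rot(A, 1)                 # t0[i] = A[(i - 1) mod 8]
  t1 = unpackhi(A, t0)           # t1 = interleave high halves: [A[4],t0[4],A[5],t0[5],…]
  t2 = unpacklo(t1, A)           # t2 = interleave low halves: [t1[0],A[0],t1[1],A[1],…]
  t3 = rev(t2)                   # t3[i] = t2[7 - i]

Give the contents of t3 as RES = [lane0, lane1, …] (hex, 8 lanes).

RES = [0x5e, 0xc3, 0x5c, 0x46, 0xa3, 0x5e, 0xbd, 0xc3]

  t0: b4 bd a3 5c 5e c3 46 6c
  t1: c3 5e 46 c3 6c 46 b4 6c
  t2: c3 bd 5e a3 46 5c c3 5e
  t3: 5e c3 5c 46 a3 5e bd c3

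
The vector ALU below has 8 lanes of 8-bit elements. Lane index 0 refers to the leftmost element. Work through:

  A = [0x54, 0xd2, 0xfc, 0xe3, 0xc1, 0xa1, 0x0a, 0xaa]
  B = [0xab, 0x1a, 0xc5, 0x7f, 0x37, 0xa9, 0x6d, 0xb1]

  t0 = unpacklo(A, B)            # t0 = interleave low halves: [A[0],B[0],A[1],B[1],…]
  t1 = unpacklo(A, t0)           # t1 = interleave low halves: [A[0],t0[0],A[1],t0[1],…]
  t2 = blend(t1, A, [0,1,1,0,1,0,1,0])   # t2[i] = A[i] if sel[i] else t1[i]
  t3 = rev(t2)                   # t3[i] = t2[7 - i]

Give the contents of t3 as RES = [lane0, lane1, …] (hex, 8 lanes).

t0 = [0x54, 0xab, 0xd2, 0x1a, 0xfc, 0xc5, 0xe3, 0x7f]
t1 = [0x54, 0x54, 0xd2, 0xab, 0xfc, 0xd2, 0xe3, 0x1a]
t2 = [0x54, 0xd2, 0xfc, 0xab, 0xc1, 0xd2, 0x0a, 0x1a]
t3 = [0x1a, 0x0a, 0xd2, 0xc1, 0xab, 0xfc, 0xd2, 0x54]

RES = [0x1a, 0x0a, 0xd2, 0xc1, 0xab, 0xfc, 0xd2, 0x54]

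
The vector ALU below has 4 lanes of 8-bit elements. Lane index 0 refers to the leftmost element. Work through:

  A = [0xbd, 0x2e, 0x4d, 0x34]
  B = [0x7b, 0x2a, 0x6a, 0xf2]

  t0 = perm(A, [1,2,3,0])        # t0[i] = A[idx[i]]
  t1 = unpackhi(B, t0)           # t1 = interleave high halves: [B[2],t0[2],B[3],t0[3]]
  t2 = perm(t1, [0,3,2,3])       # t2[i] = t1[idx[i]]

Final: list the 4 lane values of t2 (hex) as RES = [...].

  t0: 2e 4d 34 bd
  t1: 6a 34 f2 bd
  t2: 6a bd f2 bd

RES = [ 0x6a  0xbd  0xf2  0xbd ]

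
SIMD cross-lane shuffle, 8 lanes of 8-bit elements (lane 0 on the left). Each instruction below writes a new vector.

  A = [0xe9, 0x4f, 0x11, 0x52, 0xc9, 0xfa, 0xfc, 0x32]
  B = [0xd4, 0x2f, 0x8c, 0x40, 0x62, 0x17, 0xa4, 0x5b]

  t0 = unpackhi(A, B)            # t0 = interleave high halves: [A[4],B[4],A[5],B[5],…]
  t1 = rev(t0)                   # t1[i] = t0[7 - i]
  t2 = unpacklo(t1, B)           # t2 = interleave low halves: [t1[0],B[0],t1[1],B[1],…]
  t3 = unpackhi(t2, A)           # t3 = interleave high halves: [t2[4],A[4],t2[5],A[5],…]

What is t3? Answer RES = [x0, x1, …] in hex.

RES = [0xa4, 0xc9, 0x8c, 0xfa, 0xfc, 0xfc, 0x40, 0x32]

t0 = [0xc9, 0x62, 0xfa, 0x17, 0xfc, 0xa4, 0x32, 0x5b]
t1 = [0x5b, 0x32, 0xa4, 0xfc, 0x17, 0xfa, 0x62, 0xc9]
t2 = [0x5b, 0xd4, 0x32, 0x2f, 0xa4, 0x8c, 0xfc, 0x40]
t3 = [0xa4, 0xc9, 0x8c, 0xfa, 0xfc, 0xfc, 0x40, 0x32]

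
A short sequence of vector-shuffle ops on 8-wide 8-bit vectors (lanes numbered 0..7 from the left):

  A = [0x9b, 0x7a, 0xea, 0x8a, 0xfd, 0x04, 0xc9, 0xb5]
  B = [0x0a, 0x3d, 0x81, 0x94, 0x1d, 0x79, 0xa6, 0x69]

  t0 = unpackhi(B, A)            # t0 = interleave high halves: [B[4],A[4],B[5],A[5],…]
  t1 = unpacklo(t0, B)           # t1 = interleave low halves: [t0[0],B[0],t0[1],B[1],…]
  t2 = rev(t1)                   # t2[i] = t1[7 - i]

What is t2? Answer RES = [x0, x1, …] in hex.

→ t0 |1d|fd|79|04|a6|c9|69|b5|
→ t1 |1d|0a|fd|3d|79|81|04|94|
→ t2 |94|04|81|79|3d|fd|0a|1d|

RES = [ 0x94  0x04  0x81  0x79  0x3d  0xfd  0x0a  0x1d ]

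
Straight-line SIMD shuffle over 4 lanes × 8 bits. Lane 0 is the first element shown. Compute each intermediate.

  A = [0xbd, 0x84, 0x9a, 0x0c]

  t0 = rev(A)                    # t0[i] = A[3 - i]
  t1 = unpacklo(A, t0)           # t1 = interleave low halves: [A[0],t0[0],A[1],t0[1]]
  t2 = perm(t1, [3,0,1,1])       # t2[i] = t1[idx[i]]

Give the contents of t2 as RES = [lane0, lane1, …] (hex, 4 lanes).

t0 = [0x0c, 0x9a, 0x84, 0xbd]
t1 = [0xbd, 0x0c, 0x84, 0x9a]
t2 = [0x9a, 0xbd, 0x0c, 0x0c]

RES = [0x9a, 0xbd, 0x0c, 0x0c]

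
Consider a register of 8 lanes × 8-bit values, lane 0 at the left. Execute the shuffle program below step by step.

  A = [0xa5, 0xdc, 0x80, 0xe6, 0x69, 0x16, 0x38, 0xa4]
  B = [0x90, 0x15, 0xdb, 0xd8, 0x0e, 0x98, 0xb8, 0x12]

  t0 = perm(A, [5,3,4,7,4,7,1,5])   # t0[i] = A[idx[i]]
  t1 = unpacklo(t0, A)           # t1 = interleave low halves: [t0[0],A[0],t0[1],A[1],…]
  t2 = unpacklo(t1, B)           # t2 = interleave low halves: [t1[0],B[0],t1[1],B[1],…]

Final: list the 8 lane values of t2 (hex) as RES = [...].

RES = [0x16, 0x90, 0xa5, 0x15, 0xe6, 0xdb, 0xdc, 0xd8]

t0 = [0x16, 0xe6, 0x69, 0xa4, 0x69, 0xa4, 0xdc, 0x16]
t1 = [0x16, 0xa5, 0xe6, 0xdc, 0x69, 0x80, 0xa4, 0xe6]
t2 = [0x16, 0x90, 0xa5, 0x15, 0xe6, 0xdb, 0xdc, 0xd8]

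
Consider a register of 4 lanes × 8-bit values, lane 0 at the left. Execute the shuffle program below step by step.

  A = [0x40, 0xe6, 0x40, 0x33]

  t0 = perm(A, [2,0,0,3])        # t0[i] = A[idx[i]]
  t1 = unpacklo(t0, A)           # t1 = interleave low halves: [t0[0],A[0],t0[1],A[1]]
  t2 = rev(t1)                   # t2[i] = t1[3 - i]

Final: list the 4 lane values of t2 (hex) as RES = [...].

RES = [ 0xe6  0x40  0x40  0x40 ]

  t0: 40 40 40 33
  t1: 40 40 40 e6
  t2: e6 40 40 40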